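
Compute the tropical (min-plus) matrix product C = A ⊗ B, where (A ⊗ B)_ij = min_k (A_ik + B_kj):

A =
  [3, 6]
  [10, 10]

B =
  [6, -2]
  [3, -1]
A ⊗ B =
  [9, 1]
  [13, 8]

Apply the min-plus product entry-by-entry:
  C[0][0] = min over k of (A[0][0] + B[0][0] = 3 + 6 = 9, A[0][1] + B[1][0] = 6 + 3 = 9) = 9 (attained at k = 0)
  C[0][1] = min over k of (A[0][0] + B[0][1] = 3 + -2 = 1, A[0][1] + B[1][1] = 6 + -1 = 5) = 1 (attained at k = 0)
  C[1][0] = min over k of (A[1][0] + B[0][0] = 10 + 6 = 16, A[1][1] + B[1][0] = 10 + 3 = 13) = 13 (attained at k = 1)
  C[1][1] = min over k of (A[1][0] + B[0][1] = 10 + -2 = 8, A[1][1] + B[1][1] = 10 + -1 = 9) = 8 (attained at k = 0)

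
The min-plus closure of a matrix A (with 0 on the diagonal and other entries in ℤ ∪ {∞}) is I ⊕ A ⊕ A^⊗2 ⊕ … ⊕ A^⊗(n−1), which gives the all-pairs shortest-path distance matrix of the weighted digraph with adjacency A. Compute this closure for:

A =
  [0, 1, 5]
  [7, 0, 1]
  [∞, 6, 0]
Closure =
  [0, 1, 2]
  [7, 0, 1]
  [13, 6, 0]

This is the Floyd-Warshall all-pairs shortest-path computation. For each intermediate vertex k = 0, 1, …, 2, update dist[i][j] ← min(dist[i][j], dist[i][k] + dist[k][j]). The final matrix gives, for each (i, j), the minimum total weight of any directed path from i to j (possibly empty when i = j).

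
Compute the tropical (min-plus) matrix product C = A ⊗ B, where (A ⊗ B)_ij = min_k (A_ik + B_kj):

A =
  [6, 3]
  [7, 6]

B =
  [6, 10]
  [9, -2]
A ⊗ B =
  [12, 1]
  [13, 4]

Apply the min-plus product entry-by-entry:
  C[0][0] = min over k of (A[0][0] + B[0][0] = 6 + 6 = 12, A[0][1] + B[1][0] = 3 + 9 = 12) = 12 (attained at k = 0)
  C[0][1] = min over k of (A[0][0] + B[0][1] = 6 + 10 = 16, A[0][1] + B[1][1] = 3 + -2 = 1) = 1 (attained at k = 1)
  C[1][0] = min over k of (A[1][0] + B[0][0] = 7 + 6 = 13, A[1][1] + B[1][0] = 6 + 9 = 15) = 13 (attained at k = 0)
  C[1][1] = min over k of (A[1][0] + B[0][1] = 7 + 10 = 17, A[1][1] + B[1][1] = 6 + -2 = 4) = 4 (attained at k = 1)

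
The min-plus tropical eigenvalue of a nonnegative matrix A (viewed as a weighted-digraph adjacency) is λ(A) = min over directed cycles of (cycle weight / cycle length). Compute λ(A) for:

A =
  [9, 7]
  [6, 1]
λ(A) = 1

Enumerate directed cycles and compute their means (weight / length). Sample:
  cycle 0 → 0: weight = 9, length = 1, mean = 9/1 ≈ 9.000
  cycle 1 → 1: weight = 1, length = 1, mean = 1/1 ≈ 1.000
  cycle 0 → 1 → 0: weight = 13, length = 2, mean = 13/2 ≈ 6.500
  cycle 1 → 0 → 1: weight = 13, length = 2, mean = 13/2 ≈ 6.500
Minimum mean = 1.000, attained e.g. along the cycle 1 → 1 with weight 1 and length 1. So λ(A) = 1/1 = 1.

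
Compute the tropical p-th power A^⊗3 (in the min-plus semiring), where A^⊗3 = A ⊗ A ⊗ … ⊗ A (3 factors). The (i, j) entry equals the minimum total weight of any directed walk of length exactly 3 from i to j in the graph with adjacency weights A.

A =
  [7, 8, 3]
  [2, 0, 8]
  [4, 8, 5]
A^⊗3 =
  [10, 8, 10]
  [2, 0, 5]
  [10, 8, 12]

Each entry (A^⊗3)_ij equals the minimum over all length-3 walks i = v_0 → v_1 → … → v_3 = j of Σ_t A[v_t][v_{t+1}]. For example, for (i, j) = (0, 2) we minimise over 9 possible intermediate vertex sequences; the minimum is 10, attained along the walk 0 → 2 → 0 → 2.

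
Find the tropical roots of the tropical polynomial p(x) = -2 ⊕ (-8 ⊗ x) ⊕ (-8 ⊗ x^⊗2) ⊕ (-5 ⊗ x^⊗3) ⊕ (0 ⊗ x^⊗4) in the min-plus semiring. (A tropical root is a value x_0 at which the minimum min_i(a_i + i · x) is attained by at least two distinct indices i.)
Roots: {-5, -3, 0, 6}

Each tropical root is a break point of the lower envelope of the lines y = a_i + i · x (there are 5 lines, with slopes 0, 1, ..., 4). Only the lines that attain the minimum somewhere contribute to roots; other lines are dominated. Here the surviving (envelope) indices are i = 4, i = 3, i = 2, i = 1, i = 0.
Intersections between consecutive envelope lines give the roots: for adjacent envelope indices i < j the intersection is x = (a_i − a_j) / (j − i). Reading off the sorted break points: {-5, -3, 0, 6}.
Verification: at each break x_0, at least two indices attain the minimum of min_i(a_i + i · x_0).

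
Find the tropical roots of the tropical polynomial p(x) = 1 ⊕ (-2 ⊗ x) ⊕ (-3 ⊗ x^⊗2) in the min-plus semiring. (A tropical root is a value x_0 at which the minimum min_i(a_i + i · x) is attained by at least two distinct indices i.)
Roots: {1, 3}

Each tropical root is a break point of the lower envelope of the lines y = a_i + i · x (there are 3 lines, with slopes 0, 1, ..., 2). Only the lines that attain the minimum somewhere contribute to roots; other lines are dominated. Here the surviving (envelope) indices are i = 2, i = 1, i = 0.
Intersections between consecutive envelope lines give the roots: for adjacent envelope indices i < j the intersection is x = (a_i − a_j) / (j − i). Reading off the sorted break points: {1, 3}.
Verification: at each break x_0, at least two indices attain the minimum of min_i(a_i + i · x_0).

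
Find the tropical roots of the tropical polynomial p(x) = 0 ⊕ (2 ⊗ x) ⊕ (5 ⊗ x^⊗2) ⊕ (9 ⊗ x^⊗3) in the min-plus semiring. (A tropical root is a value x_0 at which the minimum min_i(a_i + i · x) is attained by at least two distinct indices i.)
Roots: {-4, -3, -2}

Each tropical root is a break point of the lower envelope of the lines y = a_i + i · x (there are 4 lines, with slopes 0, 1, ..., 3). Only the lines that attain the minimum somewhere contribute to roots; other lines are dominated. Here the surviving (envelope) indices are i = 3, i = 2, i = 1, i = 0.
Intersections between consecutive envelope lines give the roots: for adjacent envelope indices i < j the intersection is x = (a_i − a_j) / (j − i). Reading off the sorted break points: {-4, -3, -2}.
Verification: at each break x_0, at least two indices attain the minimum of min_i(a_i + i · x_0).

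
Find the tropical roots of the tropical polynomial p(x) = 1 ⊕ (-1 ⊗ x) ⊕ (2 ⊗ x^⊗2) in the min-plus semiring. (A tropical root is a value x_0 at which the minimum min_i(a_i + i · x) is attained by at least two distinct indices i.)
Roots: {-3, 2}

Each tropical root is a break point of the lower envelope of the lines y = a_i + i · x (there are 3 lines, with slopes 0, 1, ..., 2). Only the lines that attain the minimum somewhere contribute to roots; other lines are dominated. Here the surviving (envelope) indices are i = 2, i = 1, i = 0.
Intersections between consecutive envelope lines give the roots: for adjacent envelope indices i < j the intersection is x = (a_i − a_j) / (j − i). Reading off the sorted break points: {-3, 2}.
Verification: at each break x_0, at least two indices attain the minimum of min_i(a_i + i · x_0).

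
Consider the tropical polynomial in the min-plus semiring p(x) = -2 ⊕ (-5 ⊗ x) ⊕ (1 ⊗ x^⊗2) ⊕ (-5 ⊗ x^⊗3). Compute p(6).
p(6) = -2

A tropical monomial a ⊗ x^⊗i evaluates to a + i · x. Evaluating each term at x = 6:
  Term 0 contributes -2 + 0 · 6 = -2
  Term 1 contributes -5 + 1 · 6 = 1
  Term 2 contributes 1 + 2 · 6 = 13
  Term 3 contributes -5 + 3 · 6 = 13
p(6) = ⊕ of these = min[-2, 1, 13, 13] = -2.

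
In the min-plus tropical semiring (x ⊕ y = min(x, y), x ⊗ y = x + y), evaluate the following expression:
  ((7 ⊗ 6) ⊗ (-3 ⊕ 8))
((7 ⊗ 6) ⊗ (-3 ⊕ 8)) = 10

Expand innermost to outermost. Recall ⊕ takes the minimum of its arguments and ⊗ takes their sum. Working out the expression ((7 ⊗ 6) ⊗ (-3 ⊕ 8)) gives 10.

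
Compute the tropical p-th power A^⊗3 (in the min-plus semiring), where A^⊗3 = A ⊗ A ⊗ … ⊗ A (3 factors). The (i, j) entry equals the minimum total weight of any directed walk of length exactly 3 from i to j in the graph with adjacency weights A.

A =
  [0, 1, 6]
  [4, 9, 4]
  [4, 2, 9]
A^⊗3 =
  [0, 1, 5]
  [4, 5, 9]
  [4, 5, 9]

Each entry (A^⊗3)_ij equals the minimum over all length-3 walks i = v_0 → v_1 → … → v_3 = j of Σ_t A[v_t][v_{t+1}]. For example, for (i, j) = (0, 2) we minimise over 9 possible intermediate vertex sequences; the minimum is 5, attained along the walk 0 → 0 → 1 → 2.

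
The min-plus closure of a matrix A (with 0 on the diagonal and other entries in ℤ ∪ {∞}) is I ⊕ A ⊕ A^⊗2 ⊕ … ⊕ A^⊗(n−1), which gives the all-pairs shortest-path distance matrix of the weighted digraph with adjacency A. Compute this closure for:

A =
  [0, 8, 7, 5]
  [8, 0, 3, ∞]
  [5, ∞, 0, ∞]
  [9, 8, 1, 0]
Closure =
  [0, 8, 6, 5]
  [8, 0, 3, 13]
  [5, 13, 0, 10]
  [6, 8, 1, 0]

This is the Floyd-Warshall all-pairs shortest-path computation. For each intermediate vertex k = 0, 1, …, 3, update dist[i][j] ← min(dist[i][j], dist[i][k] + dist[k][j]). The final matrix gives, for each (i, j), the minimum total weight of any directed path from i to j (possibly empty when i = j).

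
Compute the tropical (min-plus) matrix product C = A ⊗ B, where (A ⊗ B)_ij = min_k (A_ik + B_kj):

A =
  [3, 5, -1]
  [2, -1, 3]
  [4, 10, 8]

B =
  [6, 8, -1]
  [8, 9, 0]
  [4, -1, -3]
A ⊗ B =
  [3, -2, -4]
  [7, 2, -1]
  [10, 7, 3]

Apply the min-plus product entry-by-entry:
  C[0][0] = min over k of (A[0][0] + B[0][0] = 3 + 6 = 9, A[0][1] + B[1][0] = 5 + 8 = 13, A[0][2] + B[2][0] = -1 + 4 = 3) = 3 (attained at k = 2)
  C[0][1] = min over k of (A[0][0] + B[0][1] = 3 + 8 = 11, A[0][1] + B[1][1] = 5 + 9 = 14, A[0][2] + B[2][1] = -1 + -1 = -2) = -2 (attained at k = 2)
  C[0][2] = min over k of (A[0][0] + B[0][2] = 3 + -1 = 2, A[0][1] + B[1][2] = 5 + 0 = 5, A[0][2] + B[2][2] = -1 + -3 = -4) = -4 (attained at k = 2)
  C[1][0] = min over k of (A[1][0] + B[0][0] = 2 + 6 = 8, A[1][1] + B[1][0] = -1 + 8 = 7, A[1][2] + B[2][0] = 3 + 4 = 7) = 7 (attained at k = 1)
  C[1][1] = min over k of (A[1][0] + B[0][1] = 2 + 8 = 10, A[1][1] + B[1][1] = -1 + 9 = 8, A[1][2] + B[2][1] = 3 + -1 = 2) = 2 (attained at k = 2)
  C[1][2] = min over k of (A[1][0] + B[0][2] = 2 + -1 = 1, A[1][1] + B[1][2] = -1 + 0 = -1, A[1][2] + B[2][2] = 3 + -3 = 0) = -1 (attained at k = 1)
  C[2][0] = min over k of (A[2][0] + B[0][0] = 4 + 6 = 10, A[2][1] + B[1][0] = 10 + 8 = 18, A[2][2] + B[2][0] = 8 + 4 = 12) = 10 (attained at k = 0)
  C[2][1] = min over k of (A[2][0] + B[0][1] = 4 + 8 = 12, A[2][1] + B[1][1] = 10 + 9 = 19, A[2][2] + B[2][1] = 8 + -1 = 7) = 7 (attained at k = 2)
  C[2][2] = min over k of (A[2][0] + B[0][2] = 4 + -1 = 3, A[2][1] + B[1][2] = 10 + 0 = 10, A[2][2] + B[2][2] = 8 + -3 = 5) = 3 (attained at k = 0)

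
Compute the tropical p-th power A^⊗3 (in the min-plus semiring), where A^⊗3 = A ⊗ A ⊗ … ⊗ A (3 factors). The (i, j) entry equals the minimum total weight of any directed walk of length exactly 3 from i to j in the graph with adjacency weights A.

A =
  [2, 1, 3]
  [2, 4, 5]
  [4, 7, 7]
A^⊗3 =
  [5, 4, 6]
  [5, 5, 7]
  [7, 7, 9]

Each entry (A^⊗3)_ij equals the minimum over all length-3 walks i = v_0 → v_1 → … → v_3 = j of Σ_t A[v_t][v_{t+1}]. For example, for (i, j) = (0, 2) we minimise over 9 possible intermediate vertex sequences; the minimum is 6, attained along the walk 0 → 1 → 0 → 2.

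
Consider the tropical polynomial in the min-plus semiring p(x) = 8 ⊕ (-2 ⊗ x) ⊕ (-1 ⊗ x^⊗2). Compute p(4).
p(4) = 2

A tropical monomial a ⊗ x^⊗i evaluates to a + i · x. Evaluating each term at x = 4:
  Term 0 contributes 8 + 0 · 4 = 8
  Term 1 contributes -2 + 1 · 4 = 2
  Term 2 contributes -1 + 2 · 4 = 7
p(4) = ⊕ of these = min[8, 2, 7] = 2.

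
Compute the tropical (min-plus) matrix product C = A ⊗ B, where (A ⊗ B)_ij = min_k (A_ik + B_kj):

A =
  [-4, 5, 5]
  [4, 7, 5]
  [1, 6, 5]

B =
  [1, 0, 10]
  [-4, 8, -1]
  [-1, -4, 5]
A ⊗ B =
  [-3, -4, 4]
  [3, 1, 6]
  [2, 1, 5]

Apply the min-plus product entry-by-entry:
  C[0][0] = min over k of (A[0][0] + B[0][0] = -4 + 1 = -3, A[0][1] + B[1][0] = 5 + -4 = 1, A[0][2] + B[2][0] = 5 + -1 = 4) = -3 (attained at k = 0)
  C[0][1] = min over k of (A[0][0] + B[0][1] = -4 + 0 = -4, A[0][1] + B[1][1] = 5 + 8 = 13, A[0][2] + B[2][1] = 5 + -4 = 1) = -4 (attained at k = 0)
  C[0][2] = min over k of (A[0][0] + B[0][2] = -4 + 10 = 6, A[0][1] + B[1][2] = 5 + -1 = 4, A[0][2] + B[2][2] = 5 + 5 = 10) = 4 (attained at k = 1)
  C[1][0] = min over k of (A[1][0] + B[0][0] = 4 + 1 = 5, A[1][1] + B[1][0] = 7 + -4 = 3, A[1][2] + B[2][0] = 5 + -1 = 4) = 3 (attained at k = 1)
  C[1][1] = min over k of (A[1][0] + B[0][1] = 4 + 0 = 4, A[1][1] + B[1][1] = 7 + 8 = 15, A[1][2] + B[2][1] = 5 + -4 = 1) = 1 (attained at k = 2)
  C[1][2] = min over k of (A[1][0] + B[0][2] = 4 + 10 = 14, A[1][1] + B[1][2] = 7 + -1 = 6, A[1][2] + B[2][2] = 5 + 5 = 10) = 6 (attained at k = 1)
  C[2][0] = min over k of (A[2][0] + B[0][0] = 1 + 1 = 2, A[2][1] + B[1][0] = 6 + -4 = 2, A[2][2] + B[2][0] = 5 + -1 = 4) = 2 (attained at k = 0)
  C[2][1] = min over k of (A[2][0] + B[0][1] = 1 + 0 = 1, A[2][1] + B[1][1] = 6 + 8 = 14, A[2][2] + B[2][1] = 5 + -4 = 1) = 1 (attained at k = 0)
  C[2][2] = min over k of (A[2][0] + B[0][2] = 1 + 10 = 11, A[2][1] + B[1][2] = 6 + -1 = 5, A[2][2] + B[2][2] = 5 + 5 = 10) = 5 (attained at k = 1)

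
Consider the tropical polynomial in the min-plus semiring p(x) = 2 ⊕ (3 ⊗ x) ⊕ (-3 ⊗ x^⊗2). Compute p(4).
p(4) = 2

A tropical monomial a ⊗ x^⊗i evaluates to a + i · x. Evaluating each term at x = 4:
  Term 0 contributes 2 + 0 · 4 = 2
  Term 1 contributes 3 + 1 · 4 = 7
  Term 2 contributes -3 + 2 · 4 = 5
p(4) = ⊕ of these = min[2, 7, 5] = 2.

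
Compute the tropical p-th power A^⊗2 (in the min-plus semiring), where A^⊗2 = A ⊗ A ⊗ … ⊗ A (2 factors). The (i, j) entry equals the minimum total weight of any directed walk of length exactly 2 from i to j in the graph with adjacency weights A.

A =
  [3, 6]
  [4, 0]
A^⊗2 =
  [6, 6]
  [4, 0]

Each entry (A^⊗2)_ij equals the minimum over all length-2 walks i = v_0 → v_1 → … → v_2 = j of Σ_t A[v_t][v_{t+1}]. For example, for (i, j) = (0, 1) we minimise over 2 possible intermediate vertex sequences; the minimum is 6, attained along the walk 0 → 1 → 1.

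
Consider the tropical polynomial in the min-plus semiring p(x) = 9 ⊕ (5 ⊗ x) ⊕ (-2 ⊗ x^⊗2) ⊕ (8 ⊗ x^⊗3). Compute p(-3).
p(-3) = -8

A tropical monomial a ⊗ x^⊗i evaluates to a + i · x. Evaluating each term at x = -3:
  Term 0 contributes 9 + 0 · -3 = 9
  Term 1 contributes 5 + 1 · -3 = 2
  Term 2 contributes -2 + 2 · -3 = -8
  Term 3 contributes 8 + 3 · -3 = -1
p(-3) = ⊕ of these = min[9, 2, -8, -1] = -8.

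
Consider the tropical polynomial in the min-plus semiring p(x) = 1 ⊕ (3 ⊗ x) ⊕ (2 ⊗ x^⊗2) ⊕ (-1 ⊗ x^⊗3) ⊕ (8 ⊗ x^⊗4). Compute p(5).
p(5) = 1

A tropical monomial a ⊗ x^⊗i evaluates to a + i · x. Evaluating each term at x = 5:
  Term 0 contributes 1 + 0 · 5 = 1
  Term 1 contributes 3 + 1 · 5 = 8
  Term 2 contributes 2 + 2 · 5 = 12
  Term 3 contributes -1 + 3 · 5 = 14
  Term 4 contributes 8 + 4 · 5 = 28
p(5) = ⊕ of these = min[1, 8, 12, 14, 28] = 1.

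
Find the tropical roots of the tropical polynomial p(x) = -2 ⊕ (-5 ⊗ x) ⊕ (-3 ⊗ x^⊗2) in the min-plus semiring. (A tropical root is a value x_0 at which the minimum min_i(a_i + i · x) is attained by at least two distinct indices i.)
Roots: {-2, 3}

Each tropical root is a break point of the lower envelope of the lines y = a_i + i · x (there are 3 lines, with slopes 0, 1, ..., 2). Only the lines that attain the minimum somewhere contribute to roots; other lines are dominated. Here the surviving (envelope) indices are i = 2, i = 1, i = 0.
Intersections between consecutive envelope lines give the roots: for adjacent envelope indices i < j the intersection is x = (a_i − a_j) / (j − i). Reading off the sorted break points: {-2, 3}.
Verification: at each break x_0, at least two indices attain the minimum of min_i(a_i + i · x_0).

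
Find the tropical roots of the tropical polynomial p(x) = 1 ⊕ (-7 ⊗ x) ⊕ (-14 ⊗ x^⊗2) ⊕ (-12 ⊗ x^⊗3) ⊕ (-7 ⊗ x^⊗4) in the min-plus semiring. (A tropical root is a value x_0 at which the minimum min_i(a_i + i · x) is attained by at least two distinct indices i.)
Roots: {-5, -2, 7, 8}

Each tropical root is a break point of the lower envelope of the lines y = a_i + i · x (there are 5 lines, with slopes 0, 1, ..., 4). Only the lines that attain the minimum somewhere contribute to roots; other lines are dominated. Here the surviving (envelope) indices are i = 4, i = 3, i = 2, i = 1, i = 0.
Intersections between consecutive envelope lines give the roots: for adjacent envelope indices i < j the intersection is x = (a_i − a_j) / (j − i). Reading off the sorted break points: {-5, -2, 7, 8}.
Verification: at each break x_0, at least two indices attain the minimum of min_i(a_i + i · x_0).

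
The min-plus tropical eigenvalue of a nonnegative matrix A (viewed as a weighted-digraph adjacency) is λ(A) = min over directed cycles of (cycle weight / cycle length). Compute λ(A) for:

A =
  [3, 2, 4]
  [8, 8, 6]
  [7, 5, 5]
λ(A) = 3

Enumerate directed cycles and compute their means (weight / length). Sample:
  cycle 0 → 0: weight = 3, length = 1, mean = 3/1 ≈ 3.000
  cycle 1 → 1: weight = 8, length = 1, mean = 8/1 ≈ 8.000
  cycle 2 → 2: weight = 5, length = 1, mean = 5/1 ≈ 5.000
  cycle 0 → 1 → 0: weight = 10, length = 2, mean = 10/2 ≈ 5.000
  cycle 0 → 2 → 0: weight = 11, length = 2, mean = 11/2 ≈ 5.500
  cycle 1 → 0 → 1: weight = 10, length = 2, mean = 10/2 ≈ 5.000
Minimum mean = 3.000, attained e.g. along the cycle 0 → 0 with weight 3 and length 1. So λ(A) = 3/1 = 3.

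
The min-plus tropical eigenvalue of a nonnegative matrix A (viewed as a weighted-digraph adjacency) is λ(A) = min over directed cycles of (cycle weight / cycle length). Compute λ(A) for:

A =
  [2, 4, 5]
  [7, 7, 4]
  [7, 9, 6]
λ(A) = 2

Enumerate directed cycles and compute their means (weight / length). Sample:
  cycle 0 → 0: weight = 2, length = 1, mean = 2/1 ≈ 2.000
  cycle 1 → 1: weight = 7, length = 1, mean = 7/1 ≈ 7.000
  cycle 2 → 2: weight = 6, length = 1, mean = 6/1 ≈ 6.000
  cycle 0 → 1 → 0: weight = 11, length = 2, mean = 11/2 ≈ 5.500
  cycle 0 → 2 → 0: weight = 12, length = 2, mean = 12/2 ≈ 6.000
  cycle 1 → 0 → 1: weight = 11, length = 2, mean = 11/2 ≈ 5.500
Minimum mean = 2.000, attained e.g. along the cycle 0 → 0 with weight 2 and length 1. So λ(A) = 2/1 = 2.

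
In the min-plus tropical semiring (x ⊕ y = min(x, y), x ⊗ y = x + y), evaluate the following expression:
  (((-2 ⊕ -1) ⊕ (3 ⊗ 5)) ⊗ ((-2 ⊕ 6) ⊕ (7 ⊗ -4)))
(((-2 ⊕ -1) ⊕ (3 ⊗ 5)) ⊗ ((-2 ⊕ 6) ⊕ (7 ⊗ -4))) = -4

Expand innermost to outermost. Recall ⊕ takes the minimum of its arguments and ⊗ takes their sum. Working out the expression (((-2 ⊕ -1) ⊕ (3 ⊗ 5)) ⊗ ((-2 ⊕ 6) ⊕ (7 ⊗ -4))) gives -4.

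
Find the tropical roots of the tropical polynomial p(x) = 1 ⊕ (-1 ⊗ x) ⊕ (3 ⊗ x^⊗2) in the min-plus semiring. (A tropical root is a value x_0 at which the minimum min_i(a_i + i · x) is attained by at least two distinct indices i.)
Roots: {-4, 2}

Each tropical root is a break point of the lower envelope of the lines y = a_i + i · x (there are 3 lines, with slopes 0, 1, ..., 2). Only the lines that attain the minimum somewhere contribute to roots; other lines are dominated. Here the surviving (envelope) indices are i = 2, i = 1, i = 0.
Intersections between consecutive envelope lines give the roots: for adjacent envelope indices i < j the intersection is x = (a_i − a_j) / (j − i). Reading off the sorted break points: {-4, 2}.
Verification: at each break x_0, at least two indices attain the minimum of min_i(a_i + i · x_0).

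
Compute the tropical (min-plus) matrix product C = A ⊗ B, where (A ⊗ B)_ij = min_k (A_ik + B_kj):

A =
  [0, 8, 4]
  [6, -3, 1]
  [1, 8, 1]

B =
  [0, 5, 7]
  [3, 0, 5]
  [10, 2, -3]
A ⊗ B =
  [0, 5, 1]
  [0, -3, -2]
  [1, 3, -2]

Apply the min-plus product entry-by-entry:
  C[0][0] = min over k of (A[0][0] + B[0][0] = 0 + 0 = 0, A[0][1] + B[1][0] = 8 + 3 = 11, A[0][2] + B[2][0] = 4 + 10 = 14) = 0 (attained at k = 0)
  C[0][1] = min over k of (A[0][0] + B[0][1] = 0 + 5 = 5, A[0][1] + B[1][1] = 8 + 0 = 8, A[0][2] + B[2][1] = 4 + 2 = 6) = 5 (attained at k = 0)
  C[0][2] = min over k of (A[0][0] + B[0][2] = 0 + 7 = 7, A[0][1] + B[1][2] = 8 + 5 = 13, A[0][2] + B[2][2] = 4 + -3 = 1) = 1 (attained at k = 2)
  C[1][0] = min over k of (A[1][0] + B[0][0] = 6 + 0 = 6, A[1][1] + B[1][0] = -3 + 3 = 0, A[1][2] + B[2][0] = 1 + 10 = 11) = 0 (attained at k = 1)
  C[1][1] = min over k of (A[1][0] + B[0][1] = 6 + 5 = 11, A[1][1] + B[1][1] = -3 + 0 = -3, A[1][2] + B[2][1] = 1 + 2 = 3) = -3 (attained at k = 1)
  C[1][2] = min over k of (A[1][0] + B[0][2] = 6 + 7 = 13, A[1][1] + B[1][2] = -3 + 5 = 2, A[1][2] + B[2][2] = 1 + -3 = -2) = -2 (attained at k = 2)
  C[2][0] = min over k of (A[2][0] + B[0][0] = 1 + 0 = 1, A[2][1] + B[1][0] = 8 + 3 = 11, A[2][2] + B[2][0] = 1 + 10 = 11) = 1 (attained at k = 0)
  C[2][1] = min over k of (A[2][0] + B[0][1] = 1 + 5 = 6, A[2][1] + B[1][1] = 8 + 0 = 8, A[2][2] + B[2][1] = 1 + 2 = 3) = 3 (attained at k = 2)
  C[2][2] = min over k of (A[2][0] + B[0][2] = 1 + 7 = 8, A[2][1] + B[1][2] = 8 + 5 = 13, A[2][2] + B[2][2] = 1 + -3 = -2) = -2 (attained at k = 2)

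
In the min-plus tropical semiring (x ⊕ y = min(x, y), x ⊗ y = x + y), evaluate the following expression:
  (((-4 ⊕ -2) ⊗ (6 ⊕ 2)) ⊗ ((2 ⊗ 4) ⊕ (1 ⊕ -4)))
(((-4 ⊕ -2) ⊗ (6 ⊕ 2)) ⊗ ((2 ⊗ 4) ⊕ (1 ⊕ -4))) = -6

Expand innermost to outermost. Recall ⊕ takes the minimum of its arguments and ⊗ takes their sum. Working out the expression (((-4 ⊕ -2) ⊗ (6 ⊕ 2)) ⊗ ((2 ⊗ 4) ⊕ (1 ⊕ -4))) gives -6.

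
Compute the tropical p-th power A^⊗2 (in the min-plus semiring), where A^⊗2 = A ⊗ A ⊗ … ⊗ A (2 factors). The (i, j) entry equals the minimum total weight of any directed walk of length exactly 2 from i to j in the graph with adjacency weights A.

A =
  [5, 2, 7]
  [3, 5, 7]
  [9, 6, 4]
A^⊗2 =
  [5, 7, 9]
  [8, 5, 10]
  [9, 10, 8]

Each entry (A^⊗2)_ij equals the minimum over all length-2 walks i = v_0 → v_1 → … → v_2 = j of Σ_t A[v_t][v_{t+1}]. For example, for (i, j) = (0, 2) we minimise over 3 possible intermediate vertex sequences; the minimum is 9, attained along the walk 0 → 1 → 2.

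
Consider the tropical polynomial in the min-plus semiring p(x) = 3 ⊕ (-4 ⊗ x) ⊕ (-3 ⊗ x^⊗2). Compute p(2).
p(2) = -2

A tropical monomial a ⊗ x^⊗i evaluates to a + i · x. Evaluating each term at x = 2:
  Term 0 contributes 3 + 0 · 2 = 3
  Term 1 contributes -4 + 1 · 2 = -2
  Term 2 contributes -3 + 2 · 2 = 1
p(2) = ⊕ of these = min[3, -2, 1] = -2.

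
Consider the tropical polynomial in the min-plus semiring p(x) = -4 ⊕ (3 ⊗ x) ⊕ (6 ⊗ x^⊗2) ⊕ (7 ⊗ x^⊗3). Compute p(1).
p(1) = -4

A tropical monomial a ⊗ x^⊗i evaluates to a + i · x. Evaluating each term at x = 1:
  Term 0 contributes -4 + 0 · 1 = -4
  Term 1 contributes 3 + 1 · 1 = 4
  Term 2 contributes 6 + 2 · 1 = 8
  Term 3 contributes 7 + 3 · 1 = 10
p(1) = ⊕ of these = min[-4, 4, 8, 10] = -4.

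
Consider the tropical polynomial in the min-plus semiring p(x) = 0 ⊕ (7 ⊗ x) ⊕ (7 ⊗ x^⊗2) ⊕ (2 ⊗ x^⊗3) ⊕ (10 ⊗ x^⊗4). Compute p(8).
p(8) = 0

A tropical monomial a ⊗ x^⊗i evaluates to a + i · x. Evaluating each term at x = 8:
  Term 0 contributes 0 + 0 · 8 = 0
  Term 1 contributes 7 + 1 · 8 = 15
  Term 2 contributes 7 + 2 · 8 = 23
  Term 3 contributes 2 + 3 · 8 = 26
  Term 4 contributes 10 + 4 · 8 = 42
p(8) = ⊕ of these = min[0, 15, 23, 26, 42] = 0.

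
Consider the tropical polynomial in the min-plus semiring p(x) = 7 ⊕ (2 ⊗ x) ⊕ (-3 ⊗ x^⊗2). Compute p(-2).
p(-2) = -7

A tropical monomial a ⊗ x^⊗i evaluates to a + i · x. Evaluating each term at x = -2:
  Term 0 contributes 7 + 0 · -2 = 7
  Term 1 contributes 2 + 1 · -2 = 0
  Term 2 contributes -3 + 2 · -2 = -7
p(-2) = ⊕ of these = min[7, 0, -7] = -7.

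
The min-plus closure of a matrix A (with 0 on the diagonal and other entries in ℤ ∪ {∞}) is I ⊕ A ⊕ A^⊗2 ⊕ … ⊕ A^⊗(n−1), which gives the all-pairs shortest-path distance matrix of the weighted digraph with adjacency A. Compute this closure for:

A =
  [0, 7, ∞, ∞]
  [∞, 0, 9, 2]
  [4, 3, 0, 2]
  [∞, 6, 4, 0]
Closure =
  [0, 7, 13, 9]
  [10, 0, 6, 2]
  [4, 3, 0, 2]
  [8, 6, 4, 0]

This is the Floyd-Warshall all-pairs shortest-path computation. For each intermediate vertex k = 0, 1, …, 3, update dist[i][j] ← min(dist[i][j], dist[i][k] + dist[k][j]). The final matrix gives, for each (i, j), the minimum total weight of any directed path from i to j (possibly empty when i = j).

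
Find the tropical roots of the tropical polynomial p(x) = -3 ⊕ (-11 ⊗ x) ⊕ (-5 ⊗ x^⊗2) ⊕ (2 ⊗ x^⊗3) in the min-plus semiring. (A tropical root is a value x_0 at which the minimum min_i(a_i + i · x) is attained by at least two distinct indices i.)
Roots: {-7, -6, 8}

Each tropical root is a break point of the lower envelope of the lines y = a_i + i · x (there are 4 lines, with slopes 0, 1, ..., 3). Only the lines that attain the minimum somewhere contribute to roots; other lines are dominated. Here the surviving (envelope) indices are i = 3, i = 2, i = 1, i = 0.
Intersections between consecutive envelope lines give the roots: for adjacent envelope indices i < j the intersection is x = (a_i − a_j) / (j − i). Reading off the sorted break points: {-7, -6, 8}.
Verification: at each break x_0, at least two indices attain the minimum of min_i(a_i + i · x_0).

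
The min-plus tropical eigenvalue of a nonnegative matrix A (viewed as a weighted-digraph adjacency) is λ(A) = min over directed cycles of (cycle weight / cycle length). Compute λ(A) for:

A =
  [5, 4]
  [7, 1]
λ(A) = 1

Enumerate directed cycles and compute their means (weight / length). Sample:
  cycle 0 → 0: weight = 5, length = 1, mean = 5/1 ≈ 5.000
  cycle 1 → 1: weight = 1, length = 1, mean = 1/1 ≈ 1.000
  cycle 0 → 1 → 0: weight = 11, length = 2, mean = 11/2 ≈ 5.500
  cycle 1 → 0 → 1: weight = 11, length = 2, mean = 11/2 ≈ 5.500
Minimum mean = 1.000, attained e.g. along the cycle 1 → 1 with weight 1 and length 1. So λ(A) = 1/1 = 1.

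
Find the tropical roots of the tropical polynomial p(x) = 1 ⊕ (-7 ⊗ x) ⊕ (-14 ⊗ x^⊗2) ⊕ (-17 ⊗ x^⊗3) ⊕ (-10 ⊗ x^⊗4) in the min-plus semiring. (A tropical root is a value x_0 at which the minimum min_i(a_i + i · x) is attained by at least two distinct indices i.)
Roots: {-7, 3, 7, 8}

Each tropical root is a break point of the lower envelope of the lines y = a_i + i · x (there are 5 lines, with slopes 0, 1, ..., 4). Only the lines that attain the minimum somewhere contribute to roots; other lines are dominated. Here the surviving (envelope) indices are i = 4, i = 3, i = 2, i = 1, i = 0.
Intersections between consecutive envelope lines give the roots: for adjacent envelope indices i < j the intersection is x = (a_i − a_j) / (j − i). Reading off the sorted break points: {-7, 3, 7, 8}.
Verification: at each break x_0, at least two indices attain the minimum of min_i(a_i + i · x_0).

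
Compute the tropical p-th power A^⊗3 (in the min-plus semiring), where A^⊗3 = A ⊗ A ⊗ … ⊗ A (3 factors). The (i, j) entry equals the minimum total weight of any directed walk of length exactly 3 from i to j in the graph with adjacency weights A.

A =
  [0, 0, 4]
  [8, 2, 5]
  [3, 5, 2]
A^⊗3 =
  [0, 0, 4]
  [8, 6, 9]
  [3, 3, 6]

Each entry (A^⊗3)_ij equals the minimum over all length-3 walks i = v_0 → v_1 → … → v_3 = j of Σ_t A[v_t][v_{t+1}]. For example, for (i, j) = (0, 2) we minimise over 9 possible intermediate vertex sequences; the minimum is 4, attained along the walk 0 → 0 → 0 → 2.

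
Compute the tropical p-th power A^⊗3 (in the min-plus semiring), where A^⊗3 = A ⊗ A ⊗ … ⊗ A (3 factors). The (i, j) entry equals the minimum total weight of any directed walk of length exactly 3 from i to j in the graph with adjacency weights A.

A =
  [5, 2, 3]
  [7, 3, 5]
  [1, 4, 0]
A^⊗3 =
  [4, 6, 3]
  [6, 8, 5]
  [1, 3, 0]

Each entry (A^⊗3)_ij equals the minimum over all length-3 walks i = v_0 → v_1 → … → v_3 = j of Σ_t A[v_t][v_{t+1}]. For example, for (i, j) = (0, 2) we minimise over 9 possible intermediate vertex sequences; the minimum is 3, attained along the walk 0 → 2 → 2 → 2.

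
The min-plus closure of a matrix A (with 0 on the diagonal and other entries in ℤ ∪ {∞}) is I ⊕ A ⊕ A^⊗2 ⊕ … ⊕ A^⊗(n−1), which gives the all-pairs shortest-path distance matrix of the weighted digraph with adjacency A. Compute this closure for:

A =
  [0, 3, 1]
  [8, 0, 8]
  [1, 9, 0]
Closure =
  [0, 3, 1]
  [8, 0, 8]
  [1, 4, 0]

This is the Floyd-Warshall all-pairs shortest-path computation. For each intermediate vertex k = 0, 1, …, 2, update dist[i][j] ← min(dist[i][j], dist[i][k] + dist[k][j]). The final matrix gives, for each (i, j), the minimum total weight of any directed path from i to j (possibly empty when i = j).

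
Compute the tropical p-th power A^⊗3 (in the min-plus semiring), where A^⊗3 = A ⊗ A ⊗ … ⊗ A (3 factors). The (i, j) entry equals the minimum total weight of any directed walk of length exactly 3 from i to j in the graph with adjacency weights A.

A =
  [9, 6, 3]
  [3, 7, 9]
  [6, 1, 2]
A^⊗3 =
  [7, 6, 7]
  [12, 7, 8]
  [6, 5, 6]

Each entry (A^⊗3)_ij equals the minimum over all length-3 walks i = v_0 → v_1 → … → v_3 = j of Σ_t A[v_t][v_{t+1}]. For example, for (i, j) = (0, 2) we minimise over 9 possible intermediate vertex sequences; the minimum is 7, attained along the walk 0 → 2 → 2 → 2.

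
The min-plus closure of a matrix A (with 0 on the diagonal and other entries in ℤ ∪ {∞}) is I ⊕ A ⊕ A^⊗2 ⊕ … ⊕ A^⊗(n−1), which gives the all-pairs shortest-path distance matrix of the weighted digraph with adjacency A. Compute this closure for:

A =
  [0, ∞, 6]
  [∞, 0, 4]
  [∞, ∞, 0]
Closure =
  [0, ∞, 6]
  [∞, 0, 4]
  [∞, ∞, 0]

This is the Floyd-Warshall all-pairs shortest-path computation. For each intermediate vertex k = 0, 1, …, 2, update dist[i][j] ← min(dist[i][j], dist[i][k] + dist[k][j]). The final matrix gives, for each (i, j), the minimum total weight of any directed path from i to j (possibly empty when i = j).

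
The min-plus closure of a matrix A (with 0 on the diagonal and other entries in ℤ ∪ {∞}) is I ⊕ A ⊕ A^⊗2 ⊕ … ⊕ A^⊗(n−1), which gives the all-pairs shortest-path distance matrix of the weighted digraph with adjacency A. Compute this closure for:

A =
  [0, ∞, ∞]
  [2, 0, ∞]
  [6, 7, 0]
Closure =
  [0, ∞, ∞]
  [2, 0, ∞]
  [6, 7, 0]

This is the Floyd-Warshall all-pairs shortest-path computation. For each intermediate vertex k = 0, 1, …, 2, update dist[i][j] ← min(dist[i][j], dist[i][k] + dist[k][j]). The final matrix gives, for each (i, j), the minimum total weight of any directed path from i to j (possibly empty when i = j).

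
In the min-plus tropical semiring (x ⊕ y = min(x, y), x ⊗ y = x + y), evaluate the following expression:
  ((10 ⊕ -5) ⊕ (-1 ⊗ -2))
((10 ⊕ -5) ⊕ (-1 ⊗ -2)) = -5

Expand innermost to outermost. Recall ⊕ takes the minimum of its arguments and ⊗ takes their sum. Working out the expression ((10 ⊕ -5) ⊕ (-1 ⊗ -2)) gives -5.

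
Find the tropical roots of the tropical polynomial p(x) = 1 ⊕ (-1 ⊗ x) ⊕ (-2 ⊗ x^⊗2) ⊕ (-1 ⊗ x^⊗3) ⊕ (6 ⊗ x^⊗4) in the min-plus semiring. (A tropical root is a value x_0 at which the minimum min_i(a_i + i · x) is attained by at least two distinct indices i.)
Roots: {-7, -1, 1, 2}

Each tropical root is a break point of the lower envelope of the lines y = a_i + i · x (there are 5 lines, with slopes 0, 1, ..., 4). Only the lines that attain the minimum somewhere contribute to roots; other lines are dominated. Here the surviving (envelope) indices are i = 4, i = 3, i = 2, i = 1, i = 0.
Intersections between consecutive envelope lines give the roots: for adjacent envelope indices i < j the intersection is x = (a_i − a_j) / (j − i). Reading off the sorted break points: {-7, -1, 1, 2}.
Verification: at each break x_0, at least two indices attain the minimum of min_i(a_i + i · x_0).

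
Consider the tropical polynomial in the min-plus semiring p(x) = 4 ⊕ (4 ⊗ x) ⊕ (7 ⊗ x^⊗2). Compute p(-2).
p(-2) = 2

A tropical monomial a ⊗ x^⊗i evaluates to a + i · x. Evaluating each term at x = -2:
  Term 0 contributes 4 + 0 · -2 = 4
  Term 1 contributes 4 + 1 · -2 = 2
  Term 2 contributes 7 + 2 · -2 = 3
p(-2) = ⊕ of these = min[4, 2, 3] = 2.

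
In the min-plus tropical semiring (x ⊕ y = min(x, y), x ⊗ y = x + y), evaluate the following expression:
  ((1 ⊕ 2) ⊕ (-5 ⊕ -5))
((1 ⊕ 2) ⊕ (-5 ⊕ -5)) = -5

Expand innermost to outermost. Recall ⊕ takes the minimum of its arguments and ⊗ takes their sum. Working out the expression ((1 ⊕ 2) ⊕ (-5 ⊕ -5)) gives -5.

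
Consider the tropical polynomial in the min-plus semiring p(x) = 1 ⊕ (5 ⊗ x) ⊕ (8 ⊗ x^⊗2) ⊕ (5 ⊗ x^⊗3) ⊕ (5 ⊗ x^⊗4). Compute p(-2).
p(-2) = -3

A tropical monomial a ⊗ x^⊗i evaluates to a + i · x. Evaluating each term at x = -2:
  Term 0 contributes 1 + 0 · -2 = 1
  Term 1 contributes 5 + 1 · -2 = 3
  Term 2 contributes 8 + 2 · -2 = 4
  Term 3 contributes 5 + 3 · -2 = -1
  Term 4 contributes 5 + 4 · -2 = -3
p(-2) = ⊕ of these = min[1, 3, 4, -1, -3] = -3.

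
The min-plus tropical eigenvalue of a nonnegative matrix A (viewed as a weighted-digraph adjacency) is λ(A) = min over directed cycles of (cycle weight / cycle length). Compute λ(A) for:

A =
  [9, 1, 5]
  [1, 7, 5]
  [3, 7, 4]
λ(A) = 1

Enumerate directed cycles and compute their means (weight / length). Sample:
  cycle 0 → 0: weight = 9, length = 1, mean = 9/1 ≈ 9.000
  cycle 1 → 1: weight = 7, length = 1, mean = 7/1 ≈ 7.000
  cycle 2 → 2: weight = 4, length = 1, mean = 4/1 ≈ 4.000
  cycle 0 → 1 → 0: weight = 2, length = 2, mean = 2/2 ≈ 1.000
  cycle 0 → 2 → 0: weight = 8, length = 2, mean = 8/2 ≈ 4.000
  cycle 1 → 0 → 1: weight = 2, length = 2, mean = 2/2 ≈ 1.000
Minimum mean = 1.000, attained e.g. along the cycle 0 → 1 → 0 with weight 2 and length 2. So λ(A) = 2/2 = 1.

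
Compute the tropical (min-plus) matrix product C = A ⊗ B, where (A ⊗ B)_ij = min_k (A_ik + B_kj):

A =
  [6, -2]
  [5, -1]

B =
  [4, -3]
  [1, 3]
A ⊗ B =
  [-1, 1]
  [0, 2]

Apply the min-plus product entry-by-entry:
  C[0][0] = min over k of (A[0][0] + B[0][0] = 6 + 4 = 10, A[0][1] + B[1][0] = -2 + 1 = -1) = -1 (attained at k = 1)
  C[0][1] = min over k of (A[0][0] + B[0][1] = 6 + -3 = 3, A[0][1] + B[1][1] = -2 + 3 = 1) = 1 (attained at k = 1)
  C[1][0] = min over k of (A[1][0] + B[0][0] = 5 + 4 = 9, A[1][1] + B[1][0] = -1 + 1 = 0) = 0 (attained at k = 1)
  C[1][1] = min over k of (A[1][0] + B[0][1] = 5 + -3 = 2, A[1][1] + B[1][1] = -1 + 3 = 2) = 2 (attained at k = 0)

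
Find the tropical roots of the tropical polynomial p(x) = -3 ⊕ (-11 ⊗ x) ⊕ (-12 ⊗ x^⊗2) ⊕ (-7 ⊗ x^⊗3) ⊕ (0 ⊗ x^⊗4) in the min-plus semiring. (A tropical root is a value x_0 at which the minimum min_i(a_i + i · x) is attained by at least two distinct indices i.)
Roots: {-7, -5, 1, 8}

Each tropical root is a break point of the lower envelope of the lines y = a_i + i · x (there are 5 lines, with slopes 0, 1, ..., 4). Only the lines that attain the minimum somewhere contribute to roots; other lines are dominated. Here the surviving (envelope) indices are i = 4, i = 3, i = 2, i = 1, i = 0.
Intersections between consecutive envelope lines give the roots: for adjacent envelope indices i < j the intersection is x = (a_i − a_j) / (j − i). Reading off the sorted break points: {-7, -5, 1, 8}.
Verification: at each break x_0, at least two indices attain the minimum of min_i(a_i + i · x_0).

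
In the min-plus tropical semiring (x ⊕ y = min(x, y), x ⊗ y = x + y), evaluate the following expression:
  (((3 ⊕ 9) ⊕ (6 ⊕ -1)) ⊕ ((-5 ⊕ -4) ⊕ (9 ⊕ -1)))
(((3 ⊕ 9) ⊕ (6 ⊕ -1)) ⊕ ((-5 ⊕ -4) ⊕ (9 ⊕ -1))) = -5

Expand innermost to outermost. Recall ⊕ takes the minimum of its arguments and ⊗ takes their sum. Working out the expression (((3 ⊕ 9) ⊕ (6 ⊕ -1)) ⊕ ((-5 ⊕ -4) ⊕ (9 ⊕ -1))) gives -5.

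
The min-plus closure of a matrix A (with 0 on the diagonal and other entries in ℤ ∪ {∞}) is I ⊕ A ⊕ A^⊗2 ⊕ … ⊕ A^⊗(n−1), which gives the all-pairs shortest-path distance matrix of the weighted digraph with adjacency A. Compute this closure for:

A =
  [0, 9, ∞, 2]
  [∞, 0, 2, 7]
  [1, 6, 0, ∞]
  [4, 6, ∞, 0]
Closure =
  [0, 8, 10, 2]
  [3, 0, 2, 5]
  [1, 6, 0, 3]
  [4, 6, 8, 0]

This is the Floyd-Warshall all-pairs shortest-path computation. For each intermediate vertex k = 0, 1, …, 3, update dist[i][j] ← min(dist[i][j], dist[i][k] + dist[k][j]). The final matrix gives, for each (i, j), the minimum total weight of any directed path from i to j (possibly empty when i = j).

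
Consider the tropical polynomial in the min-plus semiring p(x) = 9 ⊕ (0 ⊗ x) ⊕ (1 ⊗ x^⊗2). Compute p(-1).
p(-1) = -1

A tropical monomial a ⊗ x^⊗i evaluates to a + i · x. Evaluating each term at x = -1:
  Term 0 contributes 9 + 0 · -1 = 9
  Term 1 contributes 0 + 1 · -1 = -1
  Term 2 contributes 1 + 2 · -1 = -1
p(-1) = ⊕ of these = min[9, -1, -1] = -1.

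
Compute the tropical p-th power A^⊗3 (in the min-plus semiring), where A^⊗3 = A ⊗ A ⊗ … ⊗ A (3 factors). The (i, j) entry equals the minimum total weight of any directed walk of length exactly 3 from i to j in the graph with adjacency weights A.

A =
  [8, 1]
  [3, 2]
A^⊗3 =
  [6, 5]
  [7, 6]

Each entry (A^⊗3)_ij equals the minimum over all length-3 walks i = v_0 → v_1 → … → v_3 = j of Σ_t A[v_t][v_{t+1}]. For example, for (i, j) = (0, 1) we minimise over 4 possible intermediate vertex sequences; the minimum is 5, attained along the walk 0 → 1 → 0 → 1.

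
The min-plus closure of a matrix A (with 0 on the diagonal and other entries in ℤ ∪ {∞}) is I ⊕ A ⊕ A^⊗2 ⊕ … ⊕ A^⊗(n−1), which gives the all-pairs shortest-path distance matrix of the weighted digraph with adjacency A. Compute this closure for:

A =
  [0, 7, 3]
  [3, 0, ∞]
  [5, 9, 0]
Closure =
  [0, 7, 3]
  [3, 0, 6]
  [5, 9, 0]

This is the Floyd-Warshall all-pairs shortest-path computation. For each intermediate vertex k = 0, 1, …, 2, update dist[i][j] ← min(dist[i][j], dist[i][k] + dist[k][j]). The final matrix gives, for each (i, j), the minimum total weight of any directed path from i to j (possibly empty when i = j).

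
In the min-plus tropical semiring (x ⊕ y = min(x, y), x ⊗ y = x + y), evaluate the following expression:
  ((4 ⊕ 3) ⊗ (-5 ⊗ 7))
((4 ⊕ 3) ⊗ (-5 ⊗ 7)) = 5

Expand innermost to outermost. Recall ⊕ takes the minimum of its arguments and ⊗ takes their sum. Working out the expression ((4 ⊕ 3) ⊗ (-5 ⊗ 7)) gives 5.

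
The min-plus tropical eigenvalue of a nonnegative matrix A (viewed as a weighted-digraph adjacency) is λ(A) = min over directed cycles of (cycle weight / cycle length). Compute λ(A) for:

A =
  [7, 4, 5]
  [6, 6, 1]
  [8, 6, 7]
λ(A) = 7/2

Enumerate directed cycles and compute their means (weight / length). Sample:
  cycle 0 → 0: weight = 7, length = 1, mean = 7/1 ≈ 7.000
  cycle 1 → 1: weight = 6, length = 1, mean = 6/1 ≈ 6.000
  cycle 2 → 2: weight = 7, length = 1, mean = 7/1 ≈ 7.000
  cycle 0 → 1 → 0: weight = 10, length = 2, mean = 10/2 ≈ 5.000
  cycle 0 → 2 → 0: weight = 13, length = 2, mean = 13/2 ≈ 6.500
  cycle 1 → 0 → 1: weight = 10, length = 2, mean = 10/2 ≈ 5.000
Minimum mean = 3.500, attained e.g. along the cycle 1 → 2 → 1 with weight 7 and length 2. So λ(A) = 7/2 = 7/2.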